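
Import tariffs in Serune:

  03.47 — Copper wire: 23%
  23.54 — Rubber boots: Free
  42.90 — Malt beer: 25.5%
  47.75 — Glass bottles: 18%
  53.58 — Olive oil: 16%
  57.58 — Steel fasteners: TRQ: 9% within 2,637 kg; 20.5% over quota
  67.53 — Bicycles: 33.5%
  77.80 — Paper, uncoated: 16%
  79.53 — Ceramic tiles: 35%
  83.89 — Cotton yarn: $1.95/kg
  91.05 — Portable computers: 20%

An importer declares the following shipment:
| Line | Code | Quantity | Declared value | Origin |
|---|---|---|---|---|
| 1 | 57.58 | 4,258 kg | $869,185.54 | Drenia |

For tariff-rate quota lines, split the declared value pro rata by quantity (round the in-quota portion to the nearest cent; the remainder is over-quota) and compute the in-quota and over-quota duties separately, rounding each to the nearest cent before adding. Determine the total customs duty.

Line 1 (57.58, Drenia, 4,258 kg, $869,185.54):
Code 57.58 is under a tariff-rate quota (threshold 2,637 kg). In-quota: 2,637 kg at 9%; over-quota: 1,621 kg at 20.5%.
Pro-rata value split: in-quota = $869,185.54 × 2,637/4,258 = $538,290.81; over-quota = $869,185.54 − $538,290.81 = $330,894.73.
In-quota duty = $538,290.81 × 9% = $48,446.17. Over-quota duty = $330,894.73 × 20.5% = $67,833.42.
Line duty = $48,446.17 + $67,833.42 = $116,279.59.

$116,279.59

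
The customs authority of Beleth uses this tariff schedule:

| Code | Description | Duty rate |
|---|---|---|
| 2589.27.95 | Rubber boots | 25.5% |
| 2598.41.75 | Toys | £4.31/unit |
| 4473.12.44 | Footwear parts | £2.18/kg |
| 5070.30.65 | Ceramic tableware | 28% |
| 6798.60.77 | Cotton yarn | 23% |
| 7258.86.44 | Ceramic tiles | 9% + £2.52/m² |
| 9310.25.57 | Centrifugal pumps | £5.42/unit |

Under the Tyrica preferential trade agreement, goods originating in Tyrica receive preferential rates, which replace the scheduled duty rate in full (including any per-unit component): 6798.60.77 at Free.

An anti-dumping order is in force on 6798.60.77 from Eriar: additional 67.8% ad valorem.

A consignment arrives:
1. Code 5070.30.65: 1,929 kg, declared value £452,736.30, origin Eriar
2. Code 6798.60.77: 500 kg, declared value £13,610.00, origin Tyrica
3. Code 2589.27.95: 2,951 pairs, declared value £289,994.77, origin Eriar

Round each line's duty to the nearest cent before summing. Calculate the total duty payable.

£200,714.83

Line 1 (5070.30.65, Eriar, 1,929 kg, £452,736.30):
Base rate for 5070.30.65 is 28%.
Duty = £452,736.30 × 28% = £126,766.16.
Line 2 (6798.60.77, Tyrica, 500 kg, £13,610.00):
Base rate for 6798.60.77 is 23%.
Origin Tyrica qualifies under the Beleth–Tyrica agreement and 6798.60.77 is covered: preferential rate Free applies instead.
The additional-duty order on 6798.60.77 targets Eriar, not Tyrica; it does not apply.
Duty = £13,610.00 × 0% = £0.00.
Line 3 (2589.27.95, Eriar, 2,951 pairs, £289,994.77):
Base rate for 2589.27.95 is 25.5%.
Duty = £289,994.77 × 25.5% = £73,948.67.
Total = £126,766.16 + £0.00 + £73,948.67 = £200,714.83.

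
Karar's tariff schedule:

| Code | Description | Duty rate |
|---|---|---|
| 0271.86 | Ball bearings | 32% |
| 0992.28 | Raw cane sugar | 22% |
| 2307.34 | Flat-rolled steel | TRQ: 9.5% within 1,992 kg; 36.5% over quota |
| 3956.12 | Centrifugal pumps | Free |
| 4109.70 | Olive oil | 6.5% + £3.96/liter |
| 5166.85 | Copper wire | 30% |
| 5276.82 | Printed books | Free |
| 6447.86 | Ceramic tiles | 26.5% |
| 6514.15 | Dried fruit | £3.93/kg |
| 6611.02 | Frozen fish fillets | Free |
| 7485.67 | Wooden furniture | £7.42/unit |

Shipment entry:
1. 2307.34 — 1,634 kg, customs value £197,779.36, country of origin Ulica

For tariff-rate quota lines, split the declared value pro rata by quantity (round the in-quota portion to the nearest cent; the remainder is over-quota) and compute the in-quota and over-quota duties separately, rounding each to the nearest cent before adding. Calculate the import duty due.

£18,789.04

Line 1 (2307.34, Ulica, 1,634 kg, £197,779.36):
Code 2307.34 is under a tariff-rate quota (threshold 1,992 kg). Quantity 1,634 kg is within the quota, so the in-quota rate 9.5% applies to the full value.
Duty = £197,779.36 × 9.5% = £18,789.04.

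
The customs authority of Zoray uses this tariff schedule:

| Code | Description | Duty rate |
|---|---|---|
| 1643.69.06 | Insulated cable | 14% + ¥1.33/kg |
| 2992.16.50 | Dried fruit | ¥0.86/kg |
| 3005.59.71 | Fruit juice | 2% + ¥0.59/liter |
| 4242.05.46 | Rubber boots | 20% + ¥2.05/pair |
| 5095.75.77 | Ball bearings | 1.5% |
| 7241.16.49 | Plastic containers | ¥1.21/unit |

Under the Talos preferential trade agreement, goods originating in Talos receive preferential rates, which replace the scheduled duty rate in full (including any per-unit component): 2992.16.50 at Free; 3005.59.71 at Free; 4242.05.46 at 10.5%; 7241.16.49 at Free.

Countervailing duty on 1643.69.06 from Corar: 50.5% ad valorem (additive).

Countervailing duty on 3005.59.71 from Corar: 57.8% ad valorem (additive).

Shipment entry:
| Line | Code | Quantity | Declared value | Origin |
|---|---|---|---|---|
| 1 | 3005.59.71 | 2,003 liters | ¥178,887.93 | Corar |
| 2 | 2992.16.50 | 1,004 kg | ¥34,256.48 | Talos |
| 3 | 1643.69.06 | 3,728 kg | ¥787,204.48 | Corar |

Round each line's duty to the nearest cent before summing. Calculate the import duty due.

Line 1 (3005.59.71, Corar, 2,003 liters, ¥178,887.93):
Base rate for 3005.59.71 is 2% + ¥0.59/liter.
3005.59.71 has an FTA preferential rate, but origin Corar is not Talos; base rate stands.
Additional duty on 3005.59.71 from Corar: +57.8%. Applied ad valorem rate: 2% + 57.8% = 59.8%.
Duty = ¥178,887.93 × 59.8% + 2,003 × ¥0.59 = ¥108,156.75.
Line 2 (2992.16.50, Talos, 1,004 kg, ¥34,256.48):
Base rate for 2992.16.50 is ¥0.86/kg.
Origin Talos qualifies under the Zoray–Talos agreement and 2992.16.50 is covered: preferential rate Free applies instead.
Duty = ¥34,256.48 × 0% = ¥0.00.
Line 3 (1643.69.06, Corar, 3,728 kg, ¥787,204.48):
Base rate for 1643.69.06 is 14% + ¥1.33/kg.
Additional duty on 1643.69.06 from Corar: +50.5%. Applied ad valorem rate: 14% + 50.5% = 64.5%.
Duty = ¥787,204.48 × 64.5% + 3,728 × ¥1.33 = ¥512,705.13.
Total = ¥108,156.75 + ¥0.00 + ¥512,705.13 = ¥620,861.88.

¥620,861.88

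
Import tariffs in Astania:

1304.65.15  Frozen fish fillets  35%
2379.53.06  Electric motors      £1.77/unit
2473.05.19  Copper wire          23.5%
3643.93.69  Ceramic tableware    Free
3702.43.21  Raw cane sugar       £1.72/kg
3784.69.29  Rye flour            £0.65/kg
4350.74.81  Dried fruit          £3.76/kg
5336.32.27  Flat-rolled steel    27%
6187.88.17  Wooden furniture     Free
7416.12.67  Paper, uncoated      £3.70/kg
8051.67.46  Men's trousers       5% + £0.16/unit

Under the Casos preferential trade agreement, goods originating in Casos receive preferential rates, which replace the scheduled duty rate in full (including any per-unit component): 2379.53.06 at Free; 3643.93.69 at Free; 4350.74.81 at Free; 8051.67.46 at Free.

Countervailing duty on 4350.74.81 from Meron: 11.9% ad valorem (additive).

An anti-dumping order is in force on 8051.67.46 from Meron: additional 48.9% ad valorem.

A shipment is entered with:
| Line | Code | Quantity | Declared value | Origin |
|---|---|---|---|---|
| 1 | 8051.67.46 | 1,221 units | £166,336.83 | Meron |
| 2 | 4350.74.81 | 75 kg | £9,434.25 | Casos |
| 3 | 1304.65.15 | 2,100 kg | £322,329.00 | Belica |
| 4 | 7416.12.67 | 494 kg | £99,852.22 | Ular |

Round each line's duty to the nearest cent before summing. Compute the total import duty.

Line 1 (8051.67.46, Meron, 1,221 units, £166,336.83):
Base rate for 8051.67.46 is 5% + £0.16/unit.
8051.67.46 has an FTA preferential rate, but origin Meron is not Casos; base rate stands.
Additional duty on 8051.67.46 from Meron: +48.9%. Applied ad valorem rate: 5% + 48.9% = 53.9%.
Duty = £166,336.83 × 53.9% + 1,221 × £0.16 = £89,850.91.
Line 2 (4350.74.81, Casos, 75 kg, £9,434.25):
Base rate for 4350.74.81 is £3.76/kg.
Origin Casos qualifies under the Astania–Casos agreement and 4350.74.81 is covered: preferential rate Free applies instead.
The additional-duty order on 4350.74.81 targets Meron, not Casos; it does not apply.
Duty = £9,434.25 × 0% = £0.00.
Line 3 (1304.65.15, Belica, 2,100 kg, £322,329.00):
Base rate for 1304.65.15 is 35%.
Duty = £322,329.00 × 35% = £112,815.15.
Line 4 (7416.12.67, Ular, 494 kg, £99,852.22):
Base rate for 7416.12.67 is £3.70/kg.
Duty = 494 × £3.70 = £1,827.80.
Total = £89,850.91 + £0.00 + £112,815.15 + £1,827.80 = £204,493.86.

£204,493.86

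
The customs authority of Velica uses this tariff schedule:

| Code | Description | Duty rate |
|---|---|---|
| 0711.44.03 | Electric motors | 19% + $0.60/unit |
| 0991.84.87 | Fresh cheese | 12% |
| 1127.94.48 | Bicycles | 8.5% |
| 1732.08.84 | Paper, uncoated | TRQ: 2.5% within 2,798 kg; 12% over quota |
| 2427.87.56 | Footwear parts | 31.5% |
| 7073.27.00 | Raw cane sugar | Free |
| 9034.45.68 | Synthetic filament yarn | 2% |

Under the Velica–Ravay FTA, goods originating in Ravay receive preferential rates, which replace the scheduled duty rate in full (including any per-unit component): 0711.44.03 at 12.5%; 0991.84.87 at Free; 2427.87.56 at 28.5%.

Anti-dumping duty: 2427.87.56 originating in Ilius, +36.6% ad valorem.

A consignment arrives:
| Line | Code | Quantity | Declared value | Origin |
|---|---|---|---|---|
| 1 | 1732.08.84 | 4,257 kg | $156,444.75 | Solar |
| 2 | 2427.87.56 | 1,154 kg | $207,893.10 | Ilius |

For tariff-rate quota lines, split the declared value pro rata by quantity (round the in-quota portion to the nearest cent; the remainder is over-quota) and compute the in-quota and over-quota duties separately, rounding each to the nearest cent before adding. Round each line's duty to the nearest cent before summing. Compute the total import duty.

Line 1 (1732.08.84, Solar, 4,257 kg, $156,444.75):
Code 1732.08.84 is under a tariff-rate quota (threshold 2,798 kg). In-quota: 2,798 kg at 2.5%; over-quota: 1,459 kg at 12%.
Pro-rata value split: in-quota = $156,444.75 × 2,798/4,257 = $102,826.50; over-quota = $156,444.75 − $102,826.50 = $53,618.25.
In-quota duty = $102,826.50 × 2.5% = $2,570.66. Over-quota duty = $53,618.25 × 12% = $6,434.19.
Line duty = $2,570.66 + $6,434.19 = $9,004.85.
Line 2 (2427.87.56, Ilius, 1,154 kg, $207,893.10):
Base rate for 2427.87.56 is 31.5%.
2427.87.56 has an FTA preferential rate, but origin Ilius is not Ravay; base rate stands.
Additional duty on 2427.87.56 from Ilius: +36.6%. Applied ad valorem rate: 31.5% + 36.6% = 68.1%.
Duty = $207,893.10 × 68.1% = $141,575.20.
Total = $9,004.85 + $141,575.20 = $150,580.05.

$150,580.05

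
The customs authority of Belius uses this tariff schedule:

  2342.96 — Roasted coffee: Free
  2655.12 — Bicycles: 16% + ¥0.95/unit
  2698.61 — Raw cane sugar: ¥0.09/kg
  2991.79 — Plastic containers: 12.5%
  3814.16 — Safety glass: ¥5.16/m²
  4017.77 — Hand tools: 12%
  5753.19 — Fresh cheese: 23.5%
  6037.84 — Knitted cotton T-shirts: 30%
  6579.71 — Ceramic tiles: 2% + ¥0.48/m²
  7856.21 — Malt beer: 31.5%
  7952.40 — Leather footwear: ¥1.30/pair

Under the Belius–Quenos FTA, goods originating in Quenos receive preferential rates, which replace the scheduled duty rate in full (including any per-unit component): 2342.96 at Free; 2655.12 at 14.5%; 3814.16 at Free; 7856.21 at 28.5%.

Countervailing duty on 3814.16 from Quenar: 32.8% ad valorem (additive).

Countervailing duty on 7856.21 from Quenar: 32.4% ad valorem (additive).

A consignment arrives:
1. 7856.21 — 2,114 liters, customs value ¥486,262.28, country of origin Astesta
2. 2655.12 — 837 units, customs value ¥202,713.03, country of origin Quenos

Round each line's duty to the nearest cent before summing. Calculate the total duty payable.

Line 1 (7856.21, Astesta, 2,114 liters, ¥486,262.28):
Base rate for 7856.21 is 31.5%.
7856.21 has an FTA preferential rate, but origin Astesta is not Quenos; base rate stands.
The additional-duty order on 7856.21 targets Quenar, not Astesta; it does not apply.
Duty = ¥486,262.28 × 31.5% = ¥153,172.62.
Line 2 (2655.12, Quenos, 837 units, ¥202,713.03):
Base rate for 2655.12 is 16% + ¥0.95/unit.
Origin Quenos qualifies under the Belius–Quenos agreement and 2655.12 is covered: preferential rate 14.5% applies instead.
Duty = ¥202,713.03 × 14.5% = ¥29,393.39.
Total = ¥153,172.62 + ¥29,393.39 = ¥182,566.01.

¥182,566.01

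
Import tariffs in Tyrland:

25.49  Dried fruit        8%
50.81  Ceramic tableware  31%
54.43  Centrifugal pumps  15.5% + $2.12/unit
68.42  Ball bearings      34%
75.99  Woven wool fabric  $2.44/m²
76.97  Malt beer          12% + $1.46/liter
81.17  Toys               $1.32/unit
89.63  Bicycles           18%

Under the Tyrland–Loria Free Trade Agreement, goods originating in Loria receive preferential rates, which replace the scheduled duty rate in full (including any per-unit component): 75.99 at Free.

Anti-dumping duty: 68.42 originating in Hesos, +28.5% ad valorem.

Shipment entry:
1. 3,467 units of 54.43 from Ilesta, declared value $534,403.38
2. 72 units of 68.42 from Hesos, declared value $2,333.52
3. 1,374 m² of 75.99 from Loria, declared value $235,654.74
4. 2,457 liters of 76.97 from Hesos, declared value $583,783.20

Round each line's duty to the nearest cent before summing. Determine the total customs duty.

Line 1 (54.43, Ilesta, 3,467 units, $534,403.38):
Base rate for 54.43 is 15.5% + $2.12/unit.
Duty = $534,403.38 × 15.5% + 3,467 × $2.12 = $90,182.56.
Line 2 (68.42, Hesos, 72 units, $2,333.52):
Base rate for 68.42 is 34%.
Additional duty on 68.42 from Hesos: +28.5%. Applied ad valorem rate: 34% + 28.5% = 62.5%.
Duty = $2,333.52 × 62.5% = $1,458.45.
Line 3 (75.99, Loria, 1,374 m², $235,654.74):
Base rate for 75.99 is $2.44/m².
Origin Loria qualifies under the Tyrland–Loria agreement and 75.99 is covered: preferential rate Free applies instead.
Duty = $235,654.74 × 0% = $0.00.
Line 4 (76.97, Hesos, 2,457 liters, $583,783.20):
Base rate for 76.97 is 12% + $1.46/liter.
Duty = $583,783.20 × 12% + 2,457 × $1.46 = $73,641.20.
Total = $90,182.56 + $1,458.45 + $0.00 + $73,641.20 = $165,282.21.

$165,282.21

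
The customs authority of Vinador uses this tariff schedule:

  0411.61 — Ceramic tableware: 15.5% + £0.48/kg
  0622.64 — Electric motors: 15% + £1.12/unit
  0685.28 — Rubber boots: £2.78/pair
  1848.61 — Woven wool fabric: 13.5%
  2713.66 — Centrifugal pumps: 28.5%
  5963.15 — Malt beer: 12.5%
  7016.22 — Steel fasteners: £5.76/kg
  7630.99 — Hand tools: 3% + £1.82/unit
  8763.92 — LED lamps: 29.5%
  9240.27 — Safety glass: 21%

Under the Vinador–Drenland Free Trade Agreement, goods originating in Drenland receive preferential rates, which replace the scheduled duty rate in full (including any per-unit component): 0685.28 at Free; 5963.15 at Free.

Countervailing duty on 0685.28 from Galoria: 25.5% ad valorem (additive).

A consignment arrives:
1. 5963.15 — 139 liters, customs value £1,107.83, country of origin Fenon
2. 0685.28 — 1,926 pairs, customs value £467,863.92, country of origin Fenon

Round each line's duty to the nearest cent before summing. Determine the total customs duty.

Line 1 (5963.15, Fenon, 139 liters, £1,107.83):
Base rate for 5963.15 is 12.5%.
5963.15 has an FTA preferential rate, but origin Fenon is not Drenland; base rate stands.
Duty = £1,107.83 × 12.5% = £138.48.
Line 2 (0685.28, Fenon, 1,926 pairs, £467,863.92):
Base rate for 0685.28 is £2.78/pair.
0685.28 has an FTA preferential rate, but origin Fenon is not Drenland; base rate stands.
The additional-duty order on 0685.28 targets Galoria, not Fenon; it does not apply.
Duty = 1,926 × £2.78 = £5,354.28.
Total = £138.48 + £5,354.28 = £5,492.76.

£5,492.76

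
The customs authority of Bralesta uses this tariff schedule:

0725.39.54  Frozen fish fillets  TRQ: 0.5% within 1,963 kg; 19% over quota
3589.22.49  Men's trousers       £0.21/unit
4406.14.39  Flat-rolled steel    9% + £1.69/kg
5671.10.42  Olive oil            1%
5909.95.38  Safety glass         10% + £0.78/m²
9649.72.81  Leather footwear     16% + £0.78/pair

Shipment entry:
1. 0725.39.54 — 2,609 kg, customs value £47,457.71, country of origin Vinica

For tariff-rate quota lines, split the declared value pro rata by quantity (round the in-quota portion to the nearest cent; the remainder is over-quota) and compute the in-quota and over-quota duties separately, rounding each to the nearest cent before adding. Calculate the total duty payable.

£2,411.17

Line 1 (0725.39.54, Vinica, 2,609 kg, £47,457.71):
Code 0725.39.54 is under a tariff-rate quota (threshold 1,963 kg). In-quota: 1,963 kg at 0.5%; over-quota: 646 kg at 19%.
Pro-rata value split: in-quota = £47,457.71 × 1,963/2,609 = £35,706.97; over-quota = £47,457.71 − £35,706.97 = £11,750.74.
In-quota duty = £35,706.97 × 0.5% = £178.53. Over-quota duty = £11,750.74 × 19% = £2,232.64.
Line duty = £178.53 + £2,232.64 = £2,411.17.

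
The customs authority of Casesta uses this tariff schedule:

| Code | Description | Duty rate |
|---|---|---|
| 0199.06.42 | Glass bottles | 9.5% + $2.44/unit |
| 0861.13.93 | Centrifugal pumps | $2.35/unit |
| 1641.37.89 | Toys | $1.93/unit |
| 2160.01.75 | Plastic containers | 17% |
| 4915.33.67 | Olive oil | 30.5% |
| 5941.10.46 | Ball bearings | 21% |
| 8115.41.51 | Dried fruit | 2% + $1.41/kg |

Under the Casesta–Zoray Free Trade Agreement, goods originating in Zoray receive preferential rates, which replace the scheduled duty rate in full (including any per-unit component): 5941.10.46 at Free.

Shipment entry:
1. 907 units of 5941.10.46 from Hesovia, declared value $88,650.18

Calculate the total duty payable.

Line 1 (5941.10.46, Hesovia, 907 units, $88,650.18):
Base rate for 5941.10.46 is 21%.
5941.10.46 has an FTA preferential rate, but origin Hesovia is not Zoray; base rate stands.
Duty = $88,650.18 × 21% = $18,616.54.

$18,616.54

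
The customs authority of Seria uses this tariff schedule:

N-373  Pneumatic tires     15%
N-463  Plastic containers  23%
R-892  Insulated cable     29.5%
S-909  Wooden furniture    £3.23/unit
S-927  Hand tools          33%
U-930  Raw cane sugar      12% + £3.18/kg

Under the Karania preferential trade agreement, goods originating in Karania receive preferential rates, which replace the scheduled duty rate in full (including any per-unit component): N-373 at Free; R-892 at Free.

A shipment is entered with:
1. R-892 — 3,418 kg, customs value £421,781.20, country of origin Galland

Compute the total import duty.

Line 1 (R-892, Galland, 3,418 kg, £421,781.20):
Base rate for R-892 is 29.5%.
R-892 has an FTA preferential rate, but origin Galland is not Karania; base rate stands.
Duty = £421,781.20 × 29.5% = £124,425.45.

£124,425.45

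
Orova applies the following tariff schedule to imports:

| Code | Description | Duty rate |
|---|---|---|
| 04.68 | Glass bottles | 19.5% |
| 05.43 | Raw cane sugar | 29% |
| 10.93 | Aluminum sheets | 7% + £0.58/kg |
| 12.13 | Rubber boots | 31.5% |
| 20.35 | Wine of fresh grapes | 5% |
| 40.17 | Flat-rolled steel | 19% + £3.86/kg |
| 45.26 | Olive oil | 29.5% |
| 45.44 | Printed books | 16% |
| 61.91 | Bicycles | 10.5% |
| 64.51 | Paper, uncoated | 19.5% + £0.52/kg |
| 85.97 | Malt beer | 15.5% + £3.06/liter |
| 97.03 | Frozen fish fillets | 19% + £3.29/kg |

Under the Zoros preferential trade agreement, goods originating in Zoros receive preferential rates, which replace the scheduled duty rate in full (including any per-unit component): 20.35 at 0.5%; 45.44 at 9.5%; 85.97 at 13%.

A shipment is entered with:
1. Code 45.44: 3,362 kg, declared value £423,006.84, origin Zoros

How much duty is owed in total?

Line 1 (45.44, Zoros, 3,362 kg, £423,006.84):
Base rate for 45.44 is 16%.
Origin Zoros qualifies under the Orova–Zoros agreement and 45.44 is covered: preferential rate 9.5% applies instead.
Duty = £423,006.84 × 9.5% = £40,185.65.

£40,185.65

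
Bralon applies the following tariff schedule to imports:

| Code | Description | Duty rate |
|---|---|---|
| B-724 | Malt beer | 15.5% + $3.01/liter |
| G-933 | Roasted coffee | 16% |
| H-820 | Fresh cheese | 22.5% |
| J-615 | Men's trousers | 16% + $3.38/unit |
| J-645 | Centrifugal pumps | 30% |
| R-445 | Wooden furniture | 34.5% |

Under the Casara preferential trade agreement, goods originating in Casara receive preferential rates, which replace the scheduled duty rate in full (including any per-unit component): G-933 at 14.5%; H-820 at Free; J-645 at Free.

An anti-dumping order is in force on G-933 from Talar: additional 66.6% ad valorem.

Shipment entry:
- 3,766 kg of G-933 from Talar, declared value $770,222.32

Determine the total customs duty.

Line 1 (G-933, Talar, 3,766 kg, $770,222.32):
Base rate for G-933 is 16%.
G-933 has an FTA preferential rate, but origin Talar is not Casara; base rate stands.
Additional duty on G-933 from Talar: +66.6%. Applied ad valorem rate: 16% + 66.6% = 82.6%.
Duty = $770,222.32 × 82.6% = $636,203.64.

$636,203.64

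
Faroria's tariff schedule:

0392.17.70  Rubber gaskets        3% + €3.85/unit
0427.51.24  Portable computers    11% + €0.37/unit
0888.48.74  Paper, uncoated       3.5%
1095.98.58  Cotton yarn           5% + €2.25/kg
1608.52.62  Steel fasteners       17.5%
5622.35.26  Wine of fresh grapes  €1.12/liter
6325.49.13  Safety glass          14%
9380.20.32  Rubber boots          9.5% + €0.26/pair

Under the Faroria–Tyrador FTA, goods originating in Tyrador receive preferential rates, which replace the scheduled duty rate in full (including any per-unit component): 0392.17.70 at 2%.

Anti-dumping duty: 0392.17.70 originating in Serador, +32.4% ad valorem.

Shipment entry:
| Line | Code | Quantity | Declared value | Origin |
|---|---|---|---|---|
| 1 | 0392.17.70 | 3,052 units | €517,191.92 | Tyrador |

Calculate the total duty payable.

€10,343.84

Line 1 (0392.17.70, Tyrador, 3,052 units, €517,191.92):
Base rate for 0392.17.70 is 3% + €3.85/unit.
Origin Tyrador qualifies under the Faroria–Tyrador agreement and 0392.17.70 is covered: preferential rate 2% applies instead.
The additional-duty order on 0392.17.70 targets Serador, not Tyrador; it does not apply.
Duty = €517,191.92 × 2% = €10,343.84.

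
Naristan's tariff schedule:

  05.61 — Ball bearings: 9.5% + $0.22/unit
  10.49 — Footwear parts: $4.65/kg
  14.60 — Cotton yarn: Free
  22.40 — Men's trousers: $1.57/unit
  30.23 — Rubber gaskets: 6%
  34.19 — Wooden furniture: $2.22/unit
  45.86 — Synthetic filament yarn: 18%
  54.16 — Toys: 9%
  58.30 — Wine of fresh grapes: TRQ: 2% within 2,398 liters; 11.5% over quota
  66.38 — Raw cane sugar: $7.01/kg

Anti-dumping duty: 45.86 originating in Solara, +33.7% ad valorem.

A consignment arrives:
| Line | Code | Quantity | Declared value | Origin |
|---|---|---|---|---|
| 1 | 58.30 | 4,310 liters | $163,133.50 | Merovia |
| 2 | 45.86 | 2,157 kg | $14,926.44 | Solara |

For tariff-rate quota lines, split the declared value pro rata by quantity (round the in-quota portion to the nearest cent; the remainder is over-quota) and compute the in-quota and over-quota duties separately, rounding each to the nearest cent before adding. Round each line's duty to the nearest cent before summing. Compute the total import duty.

$17,854.72

Line 1 (58.30, Merovia, 4,310 liters, $163,133.50):
Code 58.30 is under a tariff-rate quota (threshold 2,398 liters). In-quota: 2,398 liters at 2%; over-quota: 1,912 liters at 11.5%.
Pro-rata value split: in-quota = $163,133.50 × 2,398/4,310 = $90,764.30; over-quota = $163,133.50 − $90,764.30 = $72,369.20.
In-quota duty = $90,764.30 × 2% = $1,815.29. Over-quota duty = $72,369.20 × 11.5% = $8,322.46.
Line duty = $1,815.29 + $8,322.46 = $10,137.75.
Line 2 (45.86, Solara, 2,157 kg, $14,926.44):
Base rate for 45.86 is 18%.
Additional duty on 45.86 from Solara: +33.7%. Applied ad valorem rate: 18% + 33.7% = 51.7%.
Duty = $14,926.44 × 51.7% = $7,716.97.
Total = $10,137.75 + $7,716.97 = $17,854.72.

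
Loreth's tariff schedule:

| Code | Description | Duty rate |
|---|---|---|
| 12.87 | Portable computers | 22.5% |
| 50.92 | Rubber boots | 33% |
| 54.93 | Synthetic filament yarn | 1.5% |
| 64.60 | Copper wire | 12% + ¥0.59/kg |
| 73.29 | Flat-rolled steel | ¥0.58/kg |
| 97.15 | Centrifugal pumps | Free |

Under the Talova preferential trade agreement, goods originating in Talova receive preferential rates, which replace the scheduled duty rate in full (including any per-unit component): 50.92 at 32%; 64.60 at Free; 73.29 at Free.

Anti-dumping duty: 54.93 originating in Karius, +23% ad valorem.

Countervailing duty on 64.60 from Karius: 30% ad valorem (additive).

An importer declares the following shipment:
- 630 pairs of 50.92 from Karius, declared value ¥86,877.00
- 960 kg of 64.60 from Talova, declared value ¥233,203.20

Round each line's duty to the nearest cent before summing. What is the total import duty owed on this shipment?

Line 1 (50.92, Karius, 630 pairs, ¥86,877.00):
Base rate for 50.92 is 33%.
50.92 has an FTA preferential rate, but origin Karius is not Talova; base rate stands.
Duty = ¥86,877.00 × 33% = ¥28,669.41.
Line 2 (64.60, Talova, 960 kg, ¥233,203.20):
Base rate for 64.60 is 12% + ¥0.59/kg.
Origin Talova qualifies under the Loreth–Talova agreement and 64.60 is covered: preferential rate Free applies instead.
The additional-duty order on 64.60 targets Karius, not Talova; it does not apply.
Duty = ¥233,203.20 × 0% = ¥0.00.
Total = ¥28,669.41 + ¥0.00 = ¥28,669.41.

¥28,669.41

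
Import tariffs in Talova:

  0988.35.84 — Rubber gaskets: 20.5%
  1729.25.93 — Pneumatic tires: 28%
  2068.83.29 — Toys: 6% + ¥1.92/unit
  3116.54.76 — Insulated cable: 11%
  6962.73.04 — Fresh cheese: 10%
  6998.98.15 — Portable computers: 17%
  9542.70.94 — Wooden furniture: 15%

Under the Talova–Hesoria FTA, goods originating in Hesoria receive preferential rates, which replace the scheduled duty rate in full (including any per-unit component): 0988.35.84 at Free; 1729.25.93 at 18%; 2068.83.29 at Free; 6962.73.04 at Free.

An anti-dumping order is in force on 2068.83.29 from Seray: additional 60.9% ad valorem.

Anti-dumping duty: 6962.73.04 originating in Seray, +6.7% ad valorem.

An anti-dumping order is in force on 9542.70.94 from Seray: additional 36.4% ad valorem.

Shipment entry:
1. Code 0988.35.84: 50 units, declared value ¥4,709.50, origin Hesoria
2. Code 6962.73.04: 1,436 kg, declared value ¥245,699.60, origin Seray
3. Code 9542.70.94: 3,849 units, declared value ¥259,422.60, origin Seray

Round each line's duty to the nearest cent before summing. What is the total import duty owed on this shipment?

¥174,375.05

Line 1 (0988.35.84, Hesoria, 50 units, ¥4,709.50):
Base rate for 0988.35.84 is 20.5%.
Origin Hesoria qualifies under the Talova–Hesoria agreement and 0988.35.84 is covered: preferential rate Free applies instead.
Duty = ¥4,709.50 × 0% = ¥0.00.
Line 2 (6962.73.04, Seray, 1,436 kg, ¥245,699.60):
Base rate for 6962.73.04 is 10%.
6962.73.04 has an FTA preferential rate, but origin Seray is not Hesoria; base rate stands.
Additional duty on 6962.73.04 from Seray: +6.7%. Applied ad valorem rate: 10% + 6.7% = 16.7%.
Duty = ¥245,699.60 × 16.7% = ¥41,031.83.
Line 3 (9542.70.94, Seray, 3,849 units, ¥259,422.60):
Base rate for 9542.70.94 is 15%.
Additional duty on 9542.70.94 from Seray: +36.4%. Applied ad valorem rate: 15% + 36.4% = 51.4%.
Duty = ¥259,422.60 × 51.4% = ¥133,343.22.
Total = ¥0.00 + ¥41,031.83 + ¥133,343.22 = ¥174,375.05.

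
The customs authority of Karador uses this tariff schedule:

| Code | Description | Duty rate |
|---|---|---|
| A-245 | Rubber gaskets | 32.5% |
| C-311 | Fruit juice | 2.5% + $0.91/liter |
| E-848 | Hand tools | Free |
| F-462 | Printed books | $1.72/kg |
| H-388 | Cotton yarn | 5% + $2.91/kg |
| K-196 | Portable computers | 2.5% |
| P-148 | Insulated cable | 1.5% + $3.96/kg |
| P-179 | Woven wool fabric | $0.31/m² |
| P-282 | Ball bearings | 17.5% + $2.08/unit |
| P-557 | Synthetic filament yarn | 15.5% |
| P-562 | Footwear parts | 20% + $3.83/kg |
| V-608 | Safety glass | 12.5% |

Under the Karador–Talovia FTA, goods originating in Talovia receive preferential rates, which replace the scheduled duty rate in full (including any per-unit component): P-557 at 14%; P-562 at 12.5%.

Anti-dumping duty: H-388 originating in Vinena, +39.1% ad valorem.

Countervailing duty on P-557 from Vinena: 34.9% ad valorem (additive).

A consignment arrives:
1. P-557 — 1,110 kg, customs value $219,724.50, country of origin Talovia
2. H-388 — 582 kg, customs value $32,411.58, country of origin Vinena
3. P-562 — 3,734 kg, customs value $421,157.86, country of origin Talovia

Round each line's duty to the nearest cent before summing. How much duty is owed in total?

Line 1 (P-557, Talovia, 1,110 kg, $219,724.50):
Base rate for P-557 is 15.5%.
Origin Talovia qualifies under the Karador–Talovia agreement and P-557 is covered: preferential rate 14% applies instead.
The additional-duty order on P-557 targets Vinena, not Talovia; it does not apply.
Duty = $219,724.50 × 14% = $30,761.43.
Line 2 (H-388, Vinena, 582 kg, $32,411.58):
Base rate for H-388 is 5% + $2.91/kg.
Additional duty on H-388 from Vinena: +39.1%. Applied ad valorem rate: 5% + 39.1% = 44.1%.
Duty = $32,411.58 × 44.1% + 582 × $2.91 = $15,987.13.
Line 3 (P-562, Talovia, 3,734 kg, $421,157.86):
Base rate for P-562 is 20% + $3.83/kg.
Origin Talovia qualifies under the Karador–Talovia agreement and P-562 is covered: preferential rate 12.5% applies instead.
Duty = $421,157.86 × 12.5% = $52,644.73.
Total = $30,761.43 + $15,987.13 + $52,644.73 = $99,393.29.

$99,393.29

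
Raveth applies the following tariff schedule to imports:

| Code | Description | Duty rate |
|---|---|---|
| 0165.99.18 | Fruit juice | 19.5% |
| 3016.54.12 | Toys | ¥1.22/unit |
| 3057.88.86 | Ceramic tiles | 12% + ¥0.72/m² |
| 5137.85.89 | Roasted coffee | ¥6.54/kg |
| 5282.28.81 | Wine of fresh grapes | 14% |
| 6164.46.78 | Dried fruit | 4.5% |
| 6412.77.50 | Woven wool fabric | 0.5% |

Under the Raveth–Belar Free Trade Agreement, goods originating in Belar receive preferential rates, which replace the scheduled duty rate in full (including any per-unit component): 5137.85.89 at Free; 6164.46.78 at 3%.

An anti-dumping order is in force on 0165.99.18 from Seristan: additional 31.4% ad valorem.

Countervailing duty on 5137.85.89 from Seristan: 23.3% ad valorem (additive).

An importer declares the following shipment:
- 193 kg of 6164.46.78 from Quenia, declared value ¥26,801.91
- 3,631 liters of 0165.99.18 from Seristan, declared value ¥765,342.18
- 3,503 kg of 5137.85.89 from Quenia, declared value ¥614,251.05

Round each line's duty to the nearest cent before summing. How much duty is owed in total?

Line 1 (6164.46.78, Quenia, 193 kg, ¥26,801.91):
Base rate for 6164.46.78 is 4.5%.
6164.46.78 has an FTA preferential rate, but origin Quenia is not Belar; base rate stands.
Duty = ¥26,801.91 × 4.5% = ¥1,206.09.
Line 2 (0165.99.18, Seristan, 3,631 liters, ¥765,342.18):
Base rate for 0165.99.18 is 19.5%.
Additional duty on 0165.99.18 from Seristan: +31.4%. Applied ad valorem rate: 19.5% + 31.4% = 50.9%.
Duty = ¥765,342.18 × 50.9% = ¥389,559.17.
Line 3 (5137.85.89, Quenia, 3,503 kg, ¥614,251.05):
Base rate for 5137.85.89 is ¥6.54/kg.
5137.85.89 has an FTA preferential rate, but origin Quenia is not Belar; base rate stands.
The additional-duty order on 5137.85.89 targets Seristan, not Quenia; it does not apply.
Duty = 3,503 × ¥6.54 = ¥22,909.62.
Total = ¥1,206.09 + ¥389,559.17 + ¥22,909.62 = ¥413,674.88.

¥413,674.88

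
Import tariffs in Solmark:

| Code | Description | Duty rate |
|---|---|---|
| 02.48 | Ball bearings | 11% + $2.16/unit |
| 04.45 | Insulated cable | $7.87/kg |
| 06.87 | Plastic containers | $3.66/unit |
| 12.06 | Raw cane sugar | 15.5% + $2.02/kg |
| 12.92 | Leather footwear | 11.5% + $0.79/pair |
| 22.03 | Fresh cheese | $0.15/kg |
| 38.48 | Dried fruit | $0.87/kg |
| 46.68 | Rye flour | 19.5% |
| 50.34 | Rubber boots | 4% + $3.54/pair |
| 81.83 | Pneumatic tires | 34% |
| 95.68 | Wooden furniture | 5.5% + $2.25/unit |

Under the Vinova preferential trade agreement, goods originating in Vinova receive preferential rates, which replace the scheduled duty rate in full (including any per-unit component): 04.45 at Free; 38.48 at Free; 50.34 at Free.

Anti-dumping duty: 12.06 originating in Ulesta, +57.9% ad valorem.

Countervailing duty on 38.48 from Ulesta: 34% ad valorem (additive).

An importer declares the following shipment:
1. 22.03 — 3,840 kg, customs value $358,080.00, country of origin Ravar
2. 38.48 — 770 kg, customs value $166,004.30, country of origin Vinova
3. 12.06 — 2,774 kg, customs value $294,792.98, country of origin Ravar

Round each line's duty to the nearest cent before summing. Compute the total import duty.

$51,872.39

Line 1 (22.03, Ravar, 3,840 kg, $358,080.00):
Base rate for 22.03 is $0.15/kg.
Duty = 3,840 × $0.15 = $576.00.
Line 2 (38.48, Vinova, 770 kg, $166,004.30):
Base rate for 38.48 is $0.87/kg.
Origin Vinova qualifies under the Solmark–Vinova agreement and 38.48 is covered: preferential rate Free applies instead.
The additional-duty order on 38.48 targets Ulesta, not Vinova; it does not apply.
Duty = $166,004.30 × 0% = $0.00.
Line 3 (12.06, Ravar, 2,774 kg, $294,792.98):
Base rate for 12.06 is 15.5% + $2.02/kg.
The additional-duty order on 12.06 targets Ulesta, not Ravar; it does not apply.
Duty = $294,792.98 × 15.5% + 2,774 × $2.02 = $51,296.39.
Total = $576.00 + $0.00 + $51,296.39 = $51,872.39.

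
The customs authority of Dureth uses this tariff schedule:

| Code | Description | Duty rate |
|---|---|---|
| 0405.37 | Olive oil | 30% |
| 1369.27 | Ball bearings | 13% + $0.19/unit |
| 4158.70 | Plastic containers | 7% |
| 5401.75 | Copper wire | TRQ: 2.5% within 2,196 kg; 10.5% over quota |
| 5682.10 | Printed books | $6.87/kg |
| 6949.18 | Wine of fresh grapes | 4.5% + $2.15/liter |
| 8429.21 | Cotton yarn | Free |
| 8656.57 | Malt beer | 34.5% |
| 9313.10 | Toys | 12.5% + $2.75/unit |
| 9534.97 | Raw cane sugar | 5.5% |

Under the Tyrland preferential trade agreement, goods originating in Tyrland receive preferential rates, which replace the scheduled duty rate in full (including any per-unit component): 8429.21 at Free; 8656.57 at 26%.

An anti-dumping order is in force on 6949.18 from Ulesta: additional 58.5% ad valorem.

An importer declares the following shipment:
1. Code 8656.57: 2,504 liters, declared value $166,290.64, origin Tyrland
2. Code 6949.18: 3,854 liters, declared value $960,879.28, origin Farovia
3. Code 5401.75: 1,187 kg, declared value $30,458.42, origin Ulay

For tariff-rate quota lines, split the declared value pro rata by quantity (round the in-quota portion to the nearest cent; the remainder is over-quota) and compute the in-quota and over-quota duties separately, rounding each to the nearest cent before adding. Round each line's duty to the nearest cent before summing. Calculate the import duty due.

Line 1 (8656.57, Tyrland, 2,504 liters, $166,290.64):
Base rate for 8656.57 is 34.5%.
Origin Tyrland qualifies under the Dureth–Tyrland agreement and 8656.57 is covered: preferential rate 26% applies instead.
Duty = $166,290.64 × 26% = $43,235.57.
Line 2 (6949.18, Farovia, 3,854 liters, $960,879.28):
Base rate for 6949.18 is 4.5% + $2.15/liter.
The additional-duty order on 6949.18 targets Ulesta, not Farovia; it does not apply.
Duty = $960,879.28 × 4.5% + 3,854 × $2.15 = $51,525.67.
Line 3 (5401.75, Ulay, 1,187 kg, $30,458.42):
Code 5401.75 is under a tariff-rate quota (threshold 2,196 kg). Quantity 1,187 kg is within the quota, so the in-quota rate 2.5% applies to the full value.
Duty = $30,458.42 × 2.5% = $761.46.
Total = $43,235.57 + $51,525.67 + $761.46 = $95,522.70.

$95,522.70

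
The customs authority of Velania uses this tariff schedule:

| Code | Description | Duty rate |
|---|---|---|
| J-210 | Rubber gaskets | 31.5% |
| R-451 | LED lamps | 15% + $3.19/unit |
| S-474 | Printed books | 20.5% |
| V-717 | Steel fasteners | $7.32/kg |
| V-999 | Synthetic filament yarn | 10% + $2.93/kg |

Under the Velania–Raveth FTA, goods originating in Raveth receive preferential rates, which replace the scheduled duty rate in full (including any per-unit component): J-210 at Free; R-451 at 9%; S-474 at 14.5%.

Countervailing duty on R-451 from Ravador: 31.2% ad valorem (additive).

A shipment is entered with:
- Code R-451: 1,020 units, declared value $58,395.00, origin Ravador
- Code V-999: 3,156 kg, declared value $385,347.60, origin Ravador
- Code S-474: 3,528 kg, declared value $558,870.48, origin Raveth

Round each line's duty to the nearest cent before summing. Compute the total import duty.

$159,050.35

Line 1 (R-451, Ravador, 1,020 units, $58,395.00):
Base rate for R-451 is 15% + $3.19/unit.
R-451 has an FTA preferential rate, but origin Ravador is not Raveth; base rate stands.
Additional duty on R-451 from Ravador: +31.2%. Applied ad valorem rate: 15% + 31.2% = 46.2%.
Duty = $58,395.00 × 46.2% + 1,020 × $3.19 = $30,232.29.
Line 2 (V-999, Ravador, 3,156 kg, $385,347.60):
Base rate for V-999 is 10% + $2.93/kg.
Duty = $385,347.60 × 10% + 3,156 × $2.93 = $47,781.84.
Line 3 (S-474, Raveth, 3,528 kg, $558,870.48):
Base rate for S-474 is 20.5%.
Origin Raveth qualifies under the Velania–Raveth agreement and S-474 is covered: preferential rate 14.5% applies instead.
Duty = $558,870.48 × 14.5% = $81,036.22.
Total = $30,232.29 + $47,781.84 + $81,036.22 = $159,050.35.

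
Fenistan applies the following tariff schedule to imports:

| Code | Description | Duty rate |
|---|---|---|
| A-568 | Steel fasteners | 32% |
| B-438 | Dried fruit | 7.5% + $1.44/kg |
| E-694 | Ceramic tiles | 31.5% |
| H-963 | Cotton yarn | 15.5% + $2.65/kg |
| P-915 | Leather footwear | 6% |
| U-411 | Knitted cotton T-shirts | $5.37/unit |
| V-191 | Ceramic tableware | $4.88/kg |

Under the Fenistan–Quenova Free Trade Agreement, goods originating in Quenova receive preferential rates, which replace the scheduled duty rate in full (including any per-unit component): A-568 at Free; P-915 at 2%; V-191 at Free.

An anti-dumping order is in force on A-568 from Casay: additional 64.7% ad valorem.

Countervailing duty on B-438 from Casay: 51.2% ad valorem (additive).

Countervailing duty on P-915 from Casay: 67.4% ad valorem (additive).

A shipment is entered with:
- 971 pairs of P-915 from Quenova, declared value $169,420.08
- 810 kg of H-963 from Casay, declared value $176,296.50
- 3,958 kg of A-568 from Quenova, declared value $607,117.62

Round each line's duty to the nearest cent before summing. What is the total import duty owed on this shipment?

Line 1 (P-915, Quenova, 971 pairs, $169,420.08):
Base rate for P-915 is 6%.
Origin Quenova qualifies under the Fenistan–Quenova agreement and P-915 is covered: preferential rate 2% applies instead.
The additional-duty order on P-915 targets Casay, not Quenova; it does not apply.
Duty = $169,420.08 × 2% = $3,388.40.
Line 2 (H-963, Casay, 810 kg, $176,296.50):
Base rate for H-963 is 15.5% + $2.65/kg.
Duty = $176,296.50 × 15.5% + 810 × $2.65 = $29,472.46.
Line 3 (A-568, Quenova, 3,958 kg, $607,117.62):
Base rate for A-568 is 32%.
Origin Quenova qualifies under the Fenistan–Quenova agreement and A-568 is covered: preferential rate Free applies instead.
The additional-duty order on A-568 targets Casay, not Quenova; it does not apply.
Duty = $607,117.62 × 0% = $0.00.
Total = $3,388.40 + $29,472.46 + $0.00 = $32,860.86.

$32,860.86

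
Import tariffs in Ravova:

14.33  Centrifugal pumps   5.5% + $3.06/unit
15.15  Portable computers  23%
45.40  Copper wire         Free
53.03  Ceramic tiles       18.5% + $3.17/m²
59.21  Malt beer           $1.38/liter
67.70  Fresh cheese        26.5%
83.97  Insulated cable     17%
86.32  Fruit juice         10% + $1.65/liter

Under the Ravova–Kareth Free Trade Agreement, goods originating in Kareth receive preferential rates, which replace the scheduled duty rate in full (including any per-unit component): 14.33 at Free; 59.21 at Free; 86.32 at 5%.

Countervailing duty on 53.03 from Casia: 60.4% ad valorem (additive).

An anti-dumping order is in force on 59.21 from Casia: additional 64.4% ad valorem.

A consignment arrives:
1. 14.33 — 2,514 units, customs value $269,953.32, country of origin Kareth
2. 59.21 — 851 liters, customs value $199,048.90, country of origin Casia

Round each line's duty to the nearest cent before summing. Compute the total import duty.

Line 1 (14.33, Kareth, 2,514 units, $269,953.32):
Base rate for 14.33 is 5.5% + $3.06/unit.
Origin Kareth qualifies under the Ravova–Kareth agreement and 14.33 is covered: preferential rate Free applies instead.
Duty = $269,953.32 × 0% = $0.00.
Line 2 (59.21, Casia, 851 liters, $199,048.90):
Base rate for 59.21 is $1.38/liter.
59.21 has an FTA preferential rate, but origin Casia is not Kareth; base rate stands.
Additional duty on 59.21 from Casia: +64.4% ad valorem. Applied ad valorem rate = 64.4%.
Duty = $199,048.90 × 64.4% + 851 × $1.38 = $129,361.87.
Total = $0.00 + $129,361.87 = $129,361.87.

$129,361.87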